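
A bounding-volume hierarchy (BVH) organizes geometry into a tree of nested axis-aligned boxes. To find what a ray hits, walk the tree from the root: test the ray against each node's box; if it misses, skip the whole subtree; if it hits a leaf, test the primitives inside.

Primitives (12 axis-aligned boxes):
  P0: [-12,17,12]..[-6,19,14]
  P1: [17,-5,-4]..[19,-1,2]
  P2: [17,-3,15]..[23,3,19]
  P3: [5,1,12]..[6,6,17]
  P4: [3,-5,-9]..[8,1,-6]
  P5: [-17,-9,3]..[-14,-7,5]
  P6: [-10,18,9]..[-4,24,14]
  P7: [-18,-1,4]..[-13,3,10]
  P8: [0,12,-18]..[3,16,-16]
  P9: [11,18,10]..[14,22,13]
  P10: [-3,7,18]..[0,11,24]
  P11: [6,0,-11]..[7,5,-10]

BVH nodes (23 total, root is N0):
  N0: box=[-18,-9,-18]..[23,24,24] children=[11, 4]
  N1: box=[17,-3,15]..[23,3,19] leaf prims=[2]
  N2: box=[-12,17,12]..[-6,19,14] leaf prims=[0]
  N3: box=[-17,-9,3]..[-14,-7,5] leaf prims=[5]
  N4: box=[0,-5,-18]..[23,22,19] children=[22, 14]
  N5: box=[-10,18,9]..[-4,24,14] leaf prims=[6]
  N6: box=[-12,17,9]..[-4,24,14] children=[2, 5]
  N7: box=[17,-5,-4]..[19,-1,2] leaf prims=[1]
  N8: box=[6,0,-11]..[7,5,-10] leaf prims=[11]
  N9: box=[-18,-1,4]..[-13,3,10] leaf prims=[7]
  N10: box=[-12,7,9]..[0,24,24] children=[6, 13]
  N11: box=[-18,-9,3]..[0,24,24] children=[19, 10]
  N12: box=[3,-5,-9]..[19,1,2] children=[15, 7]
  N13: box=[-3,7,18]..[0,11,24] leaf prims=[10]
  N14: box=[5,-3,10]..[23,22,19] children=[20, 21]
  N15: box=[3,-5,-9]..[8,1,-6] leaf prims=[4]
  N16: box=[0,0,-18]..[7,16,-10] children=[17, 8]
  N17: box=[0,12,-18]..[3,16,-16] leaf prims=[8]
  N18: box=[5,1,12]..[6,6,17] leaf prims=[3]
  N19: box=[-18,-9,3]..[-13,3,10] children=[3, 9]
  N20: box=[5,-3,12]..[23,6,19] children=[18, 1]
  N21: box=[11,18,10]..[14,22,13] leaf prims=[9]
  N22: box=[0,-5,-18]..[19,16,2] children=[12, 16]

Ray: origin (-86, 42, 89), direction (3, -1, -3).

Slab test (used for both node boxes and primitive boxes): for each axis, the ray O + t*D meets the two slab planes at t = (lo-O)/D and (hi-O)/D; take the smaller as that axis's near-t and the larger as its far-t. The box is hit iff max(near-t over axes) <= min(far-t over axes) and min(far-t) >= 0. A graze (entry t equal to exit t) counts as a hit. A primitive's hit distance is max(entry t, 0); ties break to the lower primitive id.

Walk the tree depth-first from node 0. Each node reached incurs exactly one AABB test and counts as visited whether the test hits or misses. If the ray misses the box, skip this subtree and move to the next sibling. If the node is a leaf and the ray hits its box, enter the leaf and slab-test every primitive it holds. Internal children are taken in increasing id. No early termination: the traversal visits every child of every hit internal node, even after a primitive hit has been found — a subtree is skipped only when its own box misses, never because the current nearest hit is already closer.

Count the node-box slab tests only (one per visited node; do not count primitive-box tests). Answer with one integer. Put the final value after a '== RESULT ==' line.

Trace the traversal:
N0 x:[68/3,109/3] y:[18,51] z:[65/3,107/3] -> hit [68/3,107/3], descend [4, 11]
  N4 x:[86/3,109/3] y:[20,47] z:[70/3,107/3] -> hit [86/3,107/3], descend [14, 22]
    N14 x:[91/3,109/3] y:[20,45] z:[70/3,79/3] -> miss, prune
    N22 x:[86/3,35] y:[26,47] z:[29,107/3] -> hit [29,35], descend [12, 16]
      N12 x:[89/3,35] y:[41,47] z:[29,98/3] -> miss, prune
      N16 x:[86/3,31] y:[26,42] z:[33,107/3] -> miss, prune
  N11 x:[68/3,86/3] y:[18,51] z:[65/3,86/3] -> hit [68/3,86/3], descend [10, 19]
    N10 x:[74/3,86/3] y:[18,35] z:[65/3,80/3] -> hit [74/3,80/3], descend [6, 13]
      N6 x:[74/3,82/3] y:[18,25] z:[25,80/3] -> hit [25,25], descend [2, 5]
        N2 x:[74/3,80/3] y:[23,25] z:[25,77/3] -> hit [25,25] leaf, test {P0@t=25}
        N5 x:[76/3,82/3] y:[18,24] z:[25,80/3] -> miss, prune
      N13 x:[83/3,86/3] y:[31,35] z:[65/3,71/3] -> miss, prune
    N19 x:[68/3,73/3] y:[39,51] z:[79/3,86/3] -> miss, prune

13 AABB tests over nodes [0, 4, 14, 22, 12, 16, 11, 10, 6, 2, 5, 13, 19]; 1 leaf entered; closest P0.

== RESULT ==
13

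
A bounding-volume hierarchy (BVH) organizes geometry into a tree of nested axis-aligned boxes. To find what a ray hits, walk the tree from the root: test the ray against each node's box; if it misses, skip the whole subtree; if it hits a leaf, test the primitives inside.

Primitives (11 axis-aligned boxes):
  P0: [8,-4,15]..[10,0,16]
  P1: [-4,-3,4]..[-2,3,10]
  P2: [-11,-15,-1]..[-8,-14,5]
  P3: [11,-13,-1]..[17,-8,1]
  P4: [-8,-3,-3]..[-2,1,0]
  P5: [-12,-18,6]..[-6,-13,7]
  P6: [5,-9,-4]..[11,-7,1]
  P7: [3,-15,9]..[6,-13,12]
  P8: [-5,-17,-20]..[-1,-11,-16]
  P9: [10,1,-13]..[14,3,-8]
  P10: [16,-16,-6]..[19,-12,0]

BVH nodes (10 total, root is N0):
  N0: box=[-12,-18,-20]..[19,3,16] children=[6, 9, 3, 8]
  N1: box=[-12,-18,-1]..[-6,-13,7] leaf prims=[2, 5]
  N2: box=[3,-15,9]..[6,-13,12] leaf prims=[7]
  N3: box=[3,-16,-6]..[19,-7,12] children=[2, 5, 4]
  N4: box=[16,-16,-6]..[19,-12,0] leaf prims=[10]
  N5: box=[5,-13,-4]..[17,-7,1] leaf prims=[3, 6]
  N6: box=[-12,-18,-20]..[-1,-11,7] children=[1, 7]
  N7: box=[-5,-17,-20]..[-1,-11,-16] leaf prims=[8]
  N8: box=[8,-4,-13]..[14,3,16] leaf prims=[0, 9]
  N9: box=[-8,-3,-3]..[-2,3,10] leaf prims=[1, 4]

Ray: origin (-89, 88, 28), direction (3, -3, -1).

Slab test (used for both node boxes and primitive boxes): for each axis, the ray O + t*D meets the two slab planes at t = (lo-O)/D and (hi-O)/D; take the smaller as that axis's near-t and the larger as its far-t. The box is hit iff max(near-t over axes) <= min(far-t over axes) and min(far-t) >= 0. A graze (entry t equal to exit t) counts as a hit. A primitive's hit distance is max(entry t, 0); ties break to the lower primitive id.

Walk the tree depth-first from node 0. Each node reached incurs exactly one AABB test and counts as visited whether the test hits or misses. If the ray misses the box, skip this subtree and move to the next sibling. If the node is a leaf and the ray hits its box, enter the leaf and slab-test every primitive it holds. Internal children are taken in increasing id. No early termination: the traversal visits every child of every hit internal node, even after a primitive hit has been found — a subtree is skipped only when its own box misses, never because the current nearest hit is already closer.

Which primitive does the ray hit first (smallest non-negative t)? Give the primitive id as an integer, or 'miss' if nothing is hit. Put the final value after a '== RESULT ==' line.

Walk:
N0 x:[77/3,36] y:[85/3,106/3] z:[12,48] -> hit [85/3,106/3], descend [3, 6, 8, 9]
  N3 x:[92/3,36] y:[95/3,104/3] z:[16,34] -> hit [95/3,34], descend [2, 4, 5]
    N2 x:[92/3,95/3] y:[101/3,103/3] z:[16,19] -> miss, prune
    N4 x:[35,36] y:[100/3,104/3] z:[28,34] -> miss, prune
    N5 x:[94/3,106/3] y:[95/3,101/3] z:[27,32] -> hit [95/3,32] leaf, test {P3(miss), P6@t=95/3}
  N6 x:[77/3,88/3] y:[33,106/3] z:[21,48] -> miss, prune
  N8 x:[97/3,103/3] y:[85/3,92/3] z:[12,41] -> miss, prune
  N9 x:[27,29] y:[85/3,91/3] z:[18,31] -> hit [85/3,29] leaf, test {P1(miss), P4@t=29}

Visited [0, 3, 2, 4, 5, 6, 8, 9]. Tests: 8 box, 2 leaf. Nearest: P4.

== RESULT ==
4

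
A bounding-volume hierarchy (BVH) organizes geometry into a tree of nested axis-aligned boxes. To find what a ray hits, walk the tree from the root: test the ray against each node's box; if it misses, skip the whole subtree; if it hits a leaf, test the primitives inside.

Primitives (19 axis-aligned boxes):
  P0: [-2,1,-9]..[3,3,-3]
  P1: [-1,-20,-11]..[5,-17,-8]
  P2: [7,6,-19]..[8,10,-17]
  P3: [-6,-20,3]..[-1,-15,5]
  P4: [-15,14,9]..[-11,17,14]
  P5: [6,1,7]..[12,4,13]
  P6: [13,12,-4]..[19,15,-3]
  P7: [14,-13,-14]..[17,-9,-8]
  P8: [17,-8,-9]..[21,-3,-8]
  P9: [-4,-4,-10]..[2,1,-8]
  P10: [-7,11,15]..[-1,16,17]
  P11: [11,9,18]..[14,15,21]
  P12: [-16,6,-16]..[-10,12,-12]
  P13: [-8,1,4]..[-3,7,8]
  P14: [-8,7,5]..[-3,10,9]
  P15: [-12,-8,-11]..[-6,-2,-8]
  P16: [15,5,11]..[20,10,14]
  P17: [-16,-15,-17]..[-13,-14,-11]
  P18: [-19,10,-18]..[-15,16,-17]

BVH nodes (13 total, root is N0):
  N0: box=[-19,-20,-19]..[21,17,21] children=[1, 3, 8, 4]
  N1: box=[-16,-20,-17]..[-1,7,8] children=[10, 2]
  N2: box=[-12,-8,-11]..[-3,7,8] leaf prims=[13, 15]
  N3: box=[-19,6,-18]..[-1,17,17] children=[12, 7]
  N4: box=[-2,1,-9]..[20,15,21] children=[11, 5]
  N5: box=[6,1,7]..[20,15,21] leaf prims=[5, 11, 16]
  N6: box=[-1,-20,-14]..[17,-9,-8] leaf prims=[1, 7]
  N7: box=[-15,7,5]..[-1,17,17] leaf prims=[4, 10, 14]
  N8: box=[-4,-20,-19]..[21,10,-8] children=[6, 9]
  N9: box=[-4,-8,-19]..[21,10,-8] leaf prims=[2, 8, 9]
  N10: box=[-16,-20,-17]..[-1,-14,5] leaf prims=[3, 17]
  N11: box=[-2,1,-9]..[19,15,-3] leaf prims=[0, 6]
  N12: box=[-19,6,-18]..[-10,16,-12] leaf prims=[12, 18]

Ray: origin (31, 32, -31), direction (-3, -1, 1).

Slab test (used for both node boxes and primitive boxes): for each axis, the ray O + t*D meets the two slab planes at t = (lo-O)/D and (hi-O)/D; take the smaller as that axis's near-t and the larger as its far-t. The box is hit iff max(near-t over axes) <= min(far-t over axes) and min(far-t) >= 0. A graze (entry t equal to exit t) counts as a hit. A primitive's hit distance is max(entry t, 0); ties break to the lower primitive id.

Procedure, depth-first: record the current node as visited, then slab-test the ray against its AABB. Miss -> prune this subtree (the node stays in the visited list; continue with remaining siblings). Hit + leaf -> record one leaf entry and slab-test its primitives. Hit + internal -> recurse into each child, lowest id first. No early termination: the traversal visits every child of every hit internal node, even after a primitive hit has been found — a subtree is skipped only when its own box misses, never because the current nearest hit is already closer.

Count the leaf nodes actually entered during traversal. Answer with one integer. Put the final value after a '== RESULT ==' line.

Walk:
N0 x:[10/3,50/3] y:[15,52] z:[12,52] -> hit [15,50/3], descend [1, 3, 4, 8]
  N1 x:[32/3,47/3] y:[25,52] z:[14,39] -> miss, prune
  N3 x:[32/3,50/3] y:[15,26] z:[13,48] -> hit [15,50/3], descend [7, 12]
    N7 x:[32/3,46/3] y:[15,25] z:[36,48] -> miss, prune
    N12 x:[41/3,50/3] y:[16,26] z:[13,19] -> hit [16,50/3] leaf, test {P12(miss), P18(miss)}
  N4 x:[11/3,11] y:[17,31] z:[22,52] -> miss, prune
  N8 x:[10/3,35/3] y:[22,52] z:[12,23] -> miss, prune

Summary -> nodes [0, 1, 3, 7, 12, 4, 8]; box-tests=7; leaf-entries=1; first=miss

== RESULT ==
1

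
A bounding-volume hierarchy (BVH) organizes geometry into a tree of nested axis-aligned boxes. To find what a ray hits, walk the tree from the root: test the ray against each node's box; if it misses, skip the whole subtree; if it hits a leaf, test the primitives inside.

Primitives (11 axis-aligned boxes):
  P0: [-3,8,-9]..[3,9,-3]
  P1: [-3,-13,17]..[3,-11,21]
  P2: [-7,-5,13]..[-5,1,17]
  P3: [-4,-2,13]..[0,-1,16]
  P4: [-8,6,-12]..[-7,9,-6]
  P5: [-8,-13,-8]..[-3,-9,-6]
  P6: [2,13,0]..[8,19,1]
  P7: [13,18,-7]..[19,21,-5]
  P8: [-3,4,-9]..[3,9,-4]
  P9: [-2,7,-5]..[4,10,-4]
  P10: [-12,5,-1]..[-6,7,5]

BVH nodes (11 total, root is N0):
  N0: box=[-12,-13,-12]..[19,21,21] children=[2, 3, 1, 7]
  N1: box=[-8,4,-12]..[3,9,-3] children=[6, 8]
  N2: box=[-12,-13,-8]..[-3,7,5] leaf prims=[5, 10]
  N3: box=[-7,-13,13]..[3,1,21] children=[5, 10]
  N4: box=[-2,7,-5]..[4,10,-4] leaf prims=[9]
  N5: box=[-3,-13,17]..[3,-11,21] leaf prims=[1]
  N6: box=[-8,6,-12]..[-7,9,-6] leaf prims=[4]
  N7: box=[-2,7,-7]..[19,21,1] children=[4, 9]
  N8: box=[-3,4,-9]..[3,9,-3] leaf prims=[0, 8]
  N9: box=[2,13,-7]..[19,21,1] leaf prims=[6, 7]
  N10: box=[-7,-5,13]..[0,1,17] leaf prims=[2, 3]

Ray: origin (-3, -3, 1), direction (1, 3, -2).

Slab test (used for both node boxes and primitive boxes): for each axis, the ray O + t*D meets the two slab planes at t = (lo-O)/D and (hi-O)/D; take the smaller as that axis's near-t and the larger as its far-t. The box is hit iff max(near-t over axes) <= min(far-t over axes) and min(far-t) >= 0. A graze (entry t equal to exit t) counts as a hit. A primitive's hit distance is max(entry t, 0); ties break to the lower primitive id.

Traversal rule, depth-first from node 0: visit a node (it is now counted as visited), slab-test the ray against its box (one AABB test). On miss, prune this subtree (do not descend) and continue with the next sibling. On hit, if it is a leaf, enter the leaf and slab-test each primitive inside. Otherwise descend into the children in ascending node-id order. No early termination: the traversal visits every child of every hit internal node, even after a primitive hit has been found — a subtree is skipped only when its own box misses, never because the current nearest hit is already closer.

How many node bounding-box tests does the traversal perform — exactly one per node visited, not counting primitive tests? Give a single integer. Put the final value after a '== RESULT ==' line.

Traverse from the root:
N0 x:[-9,22] y:[-10/3,8] z:[-10,13/2] -> hit [-10/3,13/2], descend [1, 2, 3, 7]
  N1 x:[-5,6] y:[7/3,4] z:[2,13/2] -> hit [7/3,4], descend [6, 8]
    N6 x:[-5,-4] y:[3,4] z:[7/2,13/2] -> miss, prune
    N8 x:[0,6] y:[7/3,4] z:[2,5] -> hit [7/3,4] leaf, test {P0@t=11/3, P8@t=5/2}
  N2 x:[-9,0] y:[-10/3,10/3] z:[-2,9/2] -> hit [-2,0] leaf, test {P5(miss), P10(miss)}
  N3 x:[-4,6] y:[-10/3,4/3] z:[-10,-6] -> miss, prune
  N7 x:[1,22] y:[10/3,8] z:[0,4] -> hit [10/3,4], descend [4, 9]
    N4 x:[1,7] y:[10/3,13/3] z:[5/2,3] -> miss, prune
    N9 x:[5,22] y:[16/3,8] z:[0,4] -> miss, prune

Summary -> nodes [0, 1, 6, 8, 2, 3, 7, 4, 9]; box-tests=9; leaf-entries=2; first=P8

== RESULT ==
9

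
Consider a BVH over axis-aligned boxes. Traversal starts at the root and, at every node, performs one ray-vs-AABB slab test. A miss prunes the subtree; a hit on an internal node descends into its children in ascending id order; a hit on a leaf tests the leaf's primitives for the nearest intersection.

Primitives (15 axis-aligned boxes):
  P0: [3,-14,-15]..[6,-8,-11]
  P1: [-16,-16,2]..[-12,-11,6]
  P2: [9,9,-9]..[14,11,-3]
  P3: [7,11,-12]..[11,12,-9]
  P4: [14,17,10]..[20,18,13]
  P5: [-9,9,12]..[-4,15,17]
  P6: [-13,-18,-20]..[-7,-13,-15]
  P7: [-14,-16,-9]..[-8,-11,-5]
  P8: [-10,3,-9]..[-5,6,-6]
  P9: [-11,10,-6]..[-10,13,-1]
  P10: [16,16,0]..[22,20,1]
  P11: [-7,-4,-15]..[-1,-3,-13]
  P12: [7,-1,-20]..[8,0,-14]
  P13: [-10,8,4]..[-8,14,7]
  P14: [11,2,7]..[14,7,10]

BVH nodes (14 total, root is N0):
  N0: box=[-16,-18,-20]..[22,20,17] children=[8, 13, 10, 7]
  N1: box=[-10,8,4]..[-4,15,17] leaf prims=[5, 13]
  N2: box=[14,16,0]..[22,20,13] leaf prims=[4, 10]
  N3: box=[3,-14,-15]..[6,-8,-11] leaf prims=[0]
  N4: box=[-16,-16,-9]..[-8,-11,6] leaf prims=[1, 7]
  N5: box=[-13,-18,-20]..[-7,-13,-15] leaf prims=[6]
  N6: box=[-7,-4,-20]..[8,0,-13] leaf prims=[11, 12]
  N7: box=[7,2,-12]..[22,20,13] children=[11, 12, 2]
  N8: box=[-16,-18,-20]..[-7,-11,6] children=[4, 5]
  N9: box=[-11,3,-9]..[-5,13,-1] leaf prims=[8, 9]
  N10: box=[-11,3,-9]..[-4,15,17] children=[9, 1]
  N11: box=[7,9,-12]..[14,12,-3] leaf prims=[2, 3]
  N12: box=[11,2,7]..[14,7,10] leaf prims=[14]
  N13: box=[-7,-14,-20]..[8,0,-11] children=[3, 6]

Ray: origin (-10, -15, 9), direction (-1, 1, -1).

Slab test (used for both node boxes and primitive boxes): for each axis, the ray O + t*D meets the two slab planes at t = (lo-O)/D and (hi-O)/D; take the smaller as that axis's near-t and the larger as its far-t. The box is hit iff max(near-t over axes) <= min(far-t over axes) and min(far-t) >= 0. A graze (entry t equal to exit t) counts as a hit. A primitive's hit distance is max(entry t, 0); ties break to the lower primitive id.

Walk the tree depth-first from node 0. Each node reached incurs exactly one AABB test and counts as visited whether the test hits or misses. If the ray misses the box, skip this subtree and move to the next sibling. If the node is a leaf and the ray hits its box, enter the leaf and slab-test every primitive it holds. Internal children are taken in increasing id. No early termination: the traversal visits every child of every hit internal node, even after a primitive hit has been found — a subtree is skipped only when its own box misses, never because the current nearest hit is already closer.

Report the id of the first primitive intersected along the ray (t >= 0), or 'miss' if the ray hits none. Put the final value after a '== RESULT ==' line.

Traverse from the root:
N0 x:[-32,6] y:[-3,35] z:[-8,29] -> hit [-3,6], descend [7, 8, 10, 13]
  N7 x:[-32,-17] y:[17,35] z:[-4,21] -> miss, prune
  N8 x:[-3,6] y:[-3,4] z:[3,29] -> hit [3,4], descend [4, 5]
    N4 x:[-2,6] y:[-1,4] z:[3,18] -> hit [3,4] leaf, test {P1@t=3, P7(miss)}
    N5 x:[-3,3] y:[-3,2] z:[24,29] -> miss, prune
  N10 x:[-6,1] y:[18,30] z:[-8,18] -> miss, prune
  N13 x:[-18,-3] y:[1,15] z:[20,29] -> miss, prune

Visited [0, 7, 8, 4, 5, 10, 13]. Tests: 7 box, 1 leaf. Nearest: P1.

== RESULT ==
1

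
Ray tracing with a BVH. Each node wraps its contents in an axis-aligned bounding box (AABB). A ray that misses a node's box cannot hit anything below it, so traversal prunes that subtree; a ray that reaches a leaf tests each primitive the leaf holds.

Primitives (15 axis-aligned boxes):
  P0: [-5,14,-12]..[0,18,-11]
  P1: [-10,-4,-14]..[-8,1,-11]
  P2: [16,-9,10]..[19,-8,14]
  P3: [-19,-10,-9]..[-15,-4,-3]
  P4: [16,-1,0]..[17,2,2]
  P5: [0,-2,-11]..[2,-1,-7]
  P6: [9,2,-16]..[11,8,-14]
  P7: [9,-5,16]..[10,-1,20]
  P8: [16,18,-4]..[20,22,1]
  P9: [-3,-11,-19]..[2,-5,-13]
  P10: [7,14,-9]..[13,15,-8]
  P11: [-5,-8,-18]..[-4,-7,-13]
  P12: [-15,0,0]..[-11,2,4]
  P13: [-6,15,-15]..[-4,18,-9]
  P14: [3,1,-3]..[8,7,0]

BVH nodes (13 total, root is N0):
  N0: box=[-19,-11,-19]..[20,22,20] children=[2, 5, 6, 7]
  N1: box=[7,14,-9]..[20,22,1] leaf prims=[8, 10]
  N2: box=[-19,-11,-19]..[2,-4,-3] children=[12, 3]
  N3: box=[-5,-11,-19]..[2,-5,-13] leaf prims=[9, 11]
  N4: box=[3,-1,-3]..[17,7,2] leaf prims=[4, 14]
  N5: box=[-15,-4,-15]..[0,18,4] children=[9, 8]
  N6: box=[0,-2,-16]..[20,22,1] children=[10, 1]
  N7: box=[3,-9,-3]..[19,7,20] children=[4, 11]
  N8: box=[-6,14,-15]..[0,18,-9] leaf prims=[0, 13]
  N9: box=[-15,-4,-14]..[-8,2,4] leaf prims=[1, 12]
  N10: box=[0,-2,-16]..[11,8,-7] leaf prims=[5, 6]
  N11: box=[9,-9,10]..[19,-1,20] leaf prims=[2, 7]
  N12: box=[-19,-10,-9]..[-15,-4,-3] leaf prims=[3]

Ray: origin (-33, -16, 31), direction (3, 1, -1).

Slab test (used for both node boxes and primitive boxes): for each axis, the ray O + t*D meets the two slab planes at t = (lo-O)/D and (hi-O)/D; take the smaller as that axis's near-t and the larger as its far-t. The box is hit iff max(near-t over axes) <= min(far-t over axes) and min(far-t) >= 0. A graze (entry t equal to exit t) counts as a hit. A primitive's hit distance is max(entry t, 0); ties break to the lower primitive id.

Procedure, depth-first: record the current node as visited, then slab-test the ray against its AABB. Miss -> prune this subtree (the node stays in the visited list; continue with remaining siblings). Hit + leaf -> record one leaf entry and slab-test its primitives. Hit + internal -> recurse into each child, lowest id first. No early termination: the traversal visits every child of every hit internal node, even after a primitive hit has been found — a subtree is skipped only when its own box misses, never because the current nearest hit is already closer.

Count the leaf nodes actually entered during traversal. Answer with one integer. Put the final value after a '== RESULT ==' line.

Walk:
N0 x:[14/3,53/3] y:[5,38] z:[11,50] -> hit [11,53/3], descend [2, 5, 6, 7]
  N2 x:[14/3,35/3] y:[5,12] z:[34,50] -> miss, prune
  N5 x:[6,11] y:[12,34] z:[27,46] -> miss, prune
  N6 x:[11,53/3] y:[14,38] z:[30,47] -> miss, prune
  N7 x:[12,52/3] y:[7,23] z:[11,34] -> hit [12,52/3], descend [4, 11]
    N4 x:[12,50/3] y:[15,23] z:[29,34] -> miss, prune
    N11 x:[14,52/3] y:[7,15] z:[11,21] -> hit [14,15] leaf, test {P2(miss), P7@t=14}

Summary -> nodes [0, 2, 5, 6, 7, 4, 11]; box-tests=7; leaf-entries=1; first=P7

== RESULT ==
1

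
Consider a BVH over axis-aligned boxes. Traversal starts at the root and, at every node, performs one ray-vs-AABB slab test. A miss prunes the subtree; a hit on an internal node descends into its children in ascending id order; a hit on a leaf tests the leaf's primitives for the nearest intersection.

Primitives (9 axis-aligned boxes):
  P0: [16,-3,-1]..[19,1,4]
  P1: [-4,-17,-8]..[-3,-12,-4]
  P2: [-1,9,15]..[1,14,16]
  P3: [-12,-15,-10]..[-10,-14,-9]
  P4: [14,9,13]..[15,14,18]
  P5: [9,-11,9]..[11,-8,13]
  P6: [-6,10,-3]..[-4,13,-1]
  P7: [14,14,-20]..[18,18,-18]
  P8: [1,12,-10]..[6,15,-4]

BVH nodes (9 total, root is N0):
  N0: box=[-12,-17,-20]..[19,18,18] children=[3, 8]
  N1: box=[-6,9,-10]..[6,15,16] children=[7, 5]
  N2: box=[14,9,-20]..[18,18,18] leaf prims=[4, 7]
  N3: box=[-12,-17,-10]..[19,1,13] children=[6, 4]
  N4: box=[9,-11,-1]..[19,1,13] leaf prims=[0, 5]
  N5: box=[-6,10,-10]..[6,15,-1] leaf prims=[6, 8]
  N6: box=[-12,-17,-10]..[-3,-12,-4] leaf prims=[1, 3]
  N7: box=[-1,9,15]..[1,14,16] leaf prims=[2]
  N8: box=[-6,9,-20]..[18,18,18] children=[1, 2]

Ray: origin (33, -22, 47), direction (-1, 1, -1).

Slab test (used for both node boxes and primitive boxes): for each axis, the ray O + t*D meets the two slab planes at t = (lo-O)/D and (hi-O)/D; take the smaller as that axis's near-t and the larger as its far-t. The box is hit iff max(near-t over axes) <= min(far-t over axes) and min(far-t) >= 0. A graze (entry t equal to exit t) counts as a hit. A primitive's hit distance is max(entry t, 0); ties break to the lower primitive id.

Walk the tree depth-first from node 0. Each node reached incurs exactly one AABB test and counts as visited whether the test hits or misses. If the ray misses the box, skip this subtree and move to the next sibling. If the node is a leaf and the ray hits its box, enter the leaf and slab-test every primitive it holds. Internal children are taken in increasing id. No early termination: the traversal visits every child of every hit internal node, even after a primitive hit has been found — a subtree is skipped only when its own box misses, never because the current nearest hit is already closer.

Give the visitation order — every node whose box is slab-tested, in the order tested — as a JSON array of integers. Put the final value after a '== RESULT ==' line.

Trace the traversal:
N0 x:[14,45] y:[5,40] z:[29,67] -> hit [29,40], descend [3, 8]
  N3 x:[14,45] y:[5,23] z:[34,57] -> miss, prune
  N8 x:[15,39] y:[31,40] z:[29,67] -> hit [31,39], descend [1, 2]
    N1 x:[27,39] y:[31,37] z:[31,57] -> hit [31,37], descend [5, 7]
      N5 x:[27,39] y:[32,37] z:[48,57] -> miss, prune
      N7 x:[32,34] y:[31,36] z:[31,32] -> hit [32,32] leaf, test {P2@t=32}
    N2 x:[15,19] y:[31,40] z:[29,67] -> miss, prune

7 AABB tests over nodes [0, 3, 8, 1, 5, 7, 2]; 1 leaf entered; closest P2.

== RESULT ==
[0, 3, 8, 1, 5, 7, 2]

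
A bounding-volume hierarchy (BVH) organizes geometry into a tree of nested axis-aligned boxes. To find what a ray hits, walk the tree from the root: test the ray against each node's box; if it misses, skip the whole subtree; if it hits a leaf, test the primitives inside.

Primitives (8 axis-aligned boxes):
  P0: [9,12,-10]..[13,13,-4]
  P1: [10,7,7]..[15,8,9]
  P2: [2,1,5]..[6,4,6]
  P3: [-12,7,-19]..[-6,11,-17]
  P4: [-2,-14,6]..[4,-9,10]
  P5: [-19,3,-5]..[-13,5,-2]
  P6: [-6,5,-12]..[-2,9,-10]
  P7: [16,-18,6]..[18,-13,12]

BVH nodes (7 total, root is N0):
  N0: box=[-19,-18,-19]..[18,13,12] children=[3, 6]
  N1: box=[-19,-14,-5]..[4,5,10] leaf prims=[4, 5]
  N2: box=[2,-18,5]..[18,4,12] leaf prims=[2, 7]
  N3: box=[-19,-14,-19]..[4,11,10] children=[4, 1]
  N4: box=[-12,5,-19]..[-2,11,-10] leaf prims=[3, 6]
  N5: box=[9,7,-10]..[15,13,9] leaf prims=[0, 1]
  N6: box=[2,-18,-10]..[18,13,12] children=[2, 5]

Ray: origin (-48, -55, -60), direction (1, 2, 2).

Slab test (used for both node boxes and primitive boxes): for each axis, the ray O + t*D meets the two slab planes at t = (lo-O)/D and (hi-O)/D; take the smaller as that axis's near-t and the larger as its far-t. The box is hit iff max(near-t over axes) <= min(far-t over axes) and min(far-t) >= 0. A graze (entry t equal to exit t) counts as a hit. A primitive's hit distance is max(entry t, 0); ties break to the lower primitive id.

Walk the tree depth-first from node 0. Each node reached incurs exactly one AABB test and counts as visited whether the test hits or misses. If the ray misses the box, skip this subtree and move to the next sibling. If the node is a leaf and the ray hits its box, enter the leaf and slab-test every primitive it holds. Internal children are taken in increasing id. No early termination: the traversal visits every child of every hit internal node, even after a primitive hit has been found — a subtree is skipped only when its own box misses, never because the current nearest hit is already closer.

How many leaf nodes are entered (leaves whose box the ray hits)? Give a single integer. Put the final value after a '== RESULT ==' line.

Walk:
N0 x:[29,66] y:[37/2,34] z:[41/2,36] -> hit [29,34], descend [3, 6]
  N3 x:[29,52] y:[41/2,33] z:[41/2,35] -> hit [29,33], descend [1, 4]
    N1 x:[29,52] y:[41/2,30] z:[55/2,35] -> hit [29,30] leaf, test {P4(miss), P5@t=29}
    N4 x:[36,46] y:[30,33] z:[41/2,25] -> miss, prune
  N6 x:[50,66] y:[37/2,34] z:[25,36] -> miss, prune

Visited [0, 3, 1, 4, 6]. Tests: 5 box, 1 leaf. Nearest: P5.

== RESULT ==
1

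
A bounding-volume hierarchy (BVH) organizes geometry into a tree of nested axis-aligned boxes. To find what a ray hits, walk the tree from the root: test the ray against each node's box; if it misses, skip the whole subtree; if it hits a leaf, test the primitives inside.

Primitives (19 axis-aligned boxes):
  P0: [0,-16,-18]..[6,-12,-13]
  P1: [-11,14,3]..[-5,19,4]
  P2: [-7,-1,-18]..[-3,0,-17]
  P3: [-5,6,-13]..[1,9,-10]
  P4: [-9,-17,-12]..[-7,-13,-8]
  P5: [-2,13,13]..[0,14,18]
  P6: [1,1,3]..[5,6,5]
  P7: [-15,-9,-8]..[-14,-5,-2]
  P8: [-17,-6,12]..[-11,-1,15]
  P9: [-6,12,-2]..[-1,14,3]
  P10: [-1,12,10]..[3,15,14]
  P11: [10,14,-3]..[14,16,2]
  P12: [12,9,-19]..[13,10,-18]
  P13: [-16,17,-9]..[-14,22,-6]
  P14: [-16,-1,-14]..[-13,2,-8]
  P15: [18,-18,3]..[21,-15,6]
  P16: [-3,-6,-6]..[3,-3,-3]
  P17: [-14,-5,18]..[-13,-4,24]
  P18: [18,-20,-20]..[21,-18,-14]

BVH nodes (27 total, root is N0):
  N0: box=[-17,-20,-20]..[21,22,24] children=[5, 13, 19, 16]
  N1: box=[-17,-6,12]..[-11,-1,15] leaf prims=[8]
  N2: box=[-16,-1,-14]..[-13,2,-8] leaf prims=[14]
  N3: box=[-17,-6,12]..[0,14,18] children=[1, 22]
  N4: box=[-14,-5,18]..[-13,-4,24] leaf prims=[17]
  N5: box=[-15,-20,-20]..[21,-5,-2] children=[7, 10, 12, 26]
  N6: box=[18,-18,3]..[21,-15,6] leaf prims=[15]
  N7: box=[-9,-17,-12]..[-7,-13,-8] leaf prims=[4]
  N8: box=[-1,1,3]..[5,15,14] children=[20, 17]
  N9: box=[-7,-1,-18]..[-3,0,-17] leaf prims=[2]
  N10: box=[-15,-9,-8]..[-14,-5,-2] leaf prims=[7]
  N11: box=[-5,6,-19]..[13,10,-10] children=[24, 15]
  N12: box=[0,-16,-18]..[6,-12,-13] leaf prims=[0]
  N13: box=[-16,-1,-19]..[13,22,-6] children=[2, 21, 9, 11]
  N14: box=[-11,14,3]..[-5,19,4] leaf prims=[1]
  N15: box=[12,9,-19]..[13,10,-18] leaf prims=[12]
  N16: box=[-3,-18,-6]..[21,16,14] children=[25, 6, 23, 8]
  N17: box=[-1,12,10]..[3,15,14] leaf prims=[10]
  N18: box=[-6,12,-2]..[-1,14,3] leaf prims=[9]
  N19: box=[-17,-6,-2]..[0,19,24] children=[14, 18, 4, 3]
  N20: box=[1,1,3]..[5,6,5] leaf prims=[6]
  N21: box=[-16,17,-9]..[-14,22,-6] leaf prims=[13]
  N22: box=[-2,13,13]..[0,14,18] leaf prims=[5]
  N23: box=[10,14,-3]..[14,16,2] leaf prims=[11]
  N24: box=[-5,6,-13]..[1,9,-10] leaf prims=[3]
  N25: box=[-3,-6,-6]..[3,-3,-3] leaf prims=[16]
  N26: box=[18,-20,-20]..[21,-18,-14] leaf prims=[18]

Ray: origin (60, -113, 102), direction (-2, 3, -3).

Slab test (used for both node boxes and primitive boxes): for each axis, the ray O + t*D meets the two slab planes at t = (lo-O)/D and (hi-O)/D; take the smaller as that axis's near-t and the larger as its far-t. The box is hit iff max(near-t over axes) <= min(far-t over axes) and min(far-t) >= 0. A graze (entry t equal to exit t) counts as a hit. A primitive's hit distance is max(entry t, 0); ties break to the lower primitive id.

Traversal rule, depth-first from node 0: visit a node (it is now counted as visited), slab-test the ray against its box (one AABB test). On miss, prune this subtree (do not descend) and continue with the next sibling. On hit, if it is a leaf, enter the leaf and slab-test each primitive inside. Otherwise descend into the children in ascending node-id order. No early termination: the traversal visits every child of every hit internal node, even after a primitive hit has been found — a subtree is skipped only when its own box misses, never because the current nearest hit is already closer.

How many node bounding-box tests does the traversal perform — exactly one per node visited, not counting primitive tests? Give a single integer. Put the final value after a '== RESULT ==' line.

Traverse from the root:
N0 x:[39/2,77/2] y:[31,45] z:[26,122/3] -> hit [31,77/2], descend [5, 13, 16, 19]
  N5 x:[39/2,75/2] y:[31,36] z:[104/3,122/3] -> hit [104/3,36], descend [7, 10, 12, 26]
    N7 x:[67/2,69/2] y:[32,100/3] z:[110/3,38] -> miss, prune
    N10 x:[37,75/2] y:[104/3,36] z:[104/3,110/3] -> miss, prune
    N12 x:[27,30] y:[97/3,101/3] z:[115/3,40] -> miss, prune
    N26 x:[39/2,21] y:[31,95/3] z:[116/3,122/3] -> miss, prune
  N13 x:[47/2,38] y:[112/3,45] z:[36,121/3] -> hit [112/3,38], descend [2, 9, 11, 21]
    N2 x:[73/2,38] y:[112/3,115/3] z:[110/3,116/3] -> hit [112/3,38] leaf, test {P14@t=112/3}
    N9 x:[63/2,67/2] y:[112/3,113/3] z:[119/3,40] -> miss, prune
    N11 x:[47/2,65/2] y:[119/3,41] z:[112/3,121/3] -> miss, prune
    N21 x:[37,38] y:[130/3,45] z:[36,37] -> miss, prune
  N16 x:[39/2,63/2] y:[95/3,43] z:[88/3,36] -> miss, prune
  N19 x:[30,77/2] y:[107/3,44] z:[26,104/3] -> miss, prune

Summary -> nodes [0, 5, 7, 10, 12, 26, 13, 2, 9, 11, 21, 16, 19]; box-tests=13; leaf-entries=1; first=P14

== RESULT ==
13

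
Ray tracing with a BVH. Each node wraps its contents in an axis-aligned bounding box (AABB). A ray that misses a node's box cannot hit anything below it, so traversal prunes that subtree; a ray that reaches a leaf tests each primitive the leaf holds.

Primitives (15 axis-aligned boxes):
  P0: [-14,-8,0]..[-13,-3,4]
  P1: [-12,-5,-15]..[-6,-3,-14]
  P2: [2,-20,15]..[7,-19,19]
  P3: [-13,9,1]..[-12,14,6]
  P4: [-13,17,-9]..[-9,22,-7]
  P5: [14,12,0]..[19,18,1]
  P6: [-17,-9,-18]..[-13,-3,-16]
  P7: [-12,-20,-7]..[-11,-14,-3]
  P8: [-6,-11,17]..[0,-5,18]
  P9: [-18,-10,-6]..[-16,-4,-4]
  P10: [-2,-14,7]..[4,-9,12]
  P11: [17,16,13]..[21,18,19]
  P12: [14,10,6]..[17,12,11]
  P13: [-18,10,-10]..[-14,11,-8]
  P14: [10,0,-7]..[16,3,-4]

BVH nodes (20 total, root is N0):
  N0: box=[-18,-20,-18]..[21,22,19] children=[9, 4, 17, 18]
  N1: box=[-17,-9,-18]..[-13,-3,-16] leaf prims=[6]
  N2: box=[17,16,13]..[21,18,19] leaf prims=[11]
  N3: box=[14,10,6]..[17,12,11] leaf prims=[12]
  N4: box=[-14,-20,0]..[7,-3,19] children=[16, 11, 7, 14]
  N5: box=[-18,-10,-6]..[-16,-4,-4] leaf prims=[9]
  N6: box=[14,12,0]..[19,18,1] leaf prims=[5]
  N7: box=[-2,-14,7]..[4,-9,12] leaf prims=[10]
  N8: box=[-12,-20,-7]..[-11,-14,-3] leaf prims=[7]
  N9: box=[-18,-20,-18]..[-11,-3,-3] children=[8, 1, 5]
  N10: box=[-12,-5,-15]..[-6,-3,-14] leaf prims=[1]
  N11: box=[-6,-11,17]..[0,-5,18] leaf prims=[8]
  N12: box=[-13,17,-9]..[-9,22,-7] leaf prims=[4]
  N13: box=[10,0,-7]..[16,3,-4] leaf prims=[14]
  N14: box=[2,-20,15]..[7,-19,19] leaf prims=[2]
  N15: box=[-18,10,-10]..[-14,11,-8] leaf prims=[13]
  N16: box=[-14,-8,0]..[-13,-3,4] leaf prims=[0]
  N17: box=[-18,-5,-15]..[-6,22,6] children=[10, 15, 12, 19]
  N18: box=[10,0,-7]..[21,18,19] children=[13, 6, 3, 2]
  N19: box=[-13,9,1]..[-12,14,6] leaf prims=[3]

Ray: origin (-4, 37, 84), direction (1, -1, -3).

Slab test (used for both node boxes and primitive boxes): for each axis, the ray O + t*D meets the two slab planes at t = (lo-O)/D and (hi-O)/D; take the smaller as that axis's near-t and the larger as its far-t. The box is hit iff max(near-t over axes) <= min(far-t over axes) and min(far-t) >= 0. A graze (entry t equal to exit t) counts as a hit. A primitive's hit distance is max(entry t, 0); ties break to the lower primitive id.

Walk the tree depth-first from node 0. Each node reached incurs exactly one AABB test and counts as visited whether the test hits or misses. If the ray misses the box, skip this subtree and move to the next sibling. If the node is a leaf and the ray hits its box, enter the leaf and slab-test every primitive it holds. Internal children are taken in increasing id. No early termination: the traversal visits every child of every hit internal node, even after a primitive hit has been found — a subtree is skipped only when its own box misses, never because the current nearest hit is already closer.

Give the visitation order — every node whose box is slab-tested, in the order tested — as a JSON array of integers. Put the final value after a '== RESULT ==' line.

Walk:
N0 x:[-14,25] y:[15,57] z:[65/3,34] -> hit [65/3,25], descend [4, 9, 17, 18]
  N4 x:[-10,11] y:[40,57] z:[65/3,28] -> miss, prune
  N9 x:[-14,-7] y:[40,57] z:[29,34] -> miss, prune
  N17 x:[-14,-2] y:[15,42] z:[26,33] -> miss, prune
  N18 x:[14,25] y:[19,37] z:[65/3,91/3] -> hit [65/3,25], descend [2, 3, 6, 13]
    N2 x:[21,25] y:[19,21] z:[65/3,71/3] -> miss, prune
    N3 x:[18,21] y:[25,27] z:[73/3,26] -> miss, prune
    N6 x:[18,23] y:[19,25] z:[83/3,28] -> miss, prune
    N13 x:[14,20] y:[34,37] z:[88/3,91/3] -> miss, prune

Summary -> nodes [0, 4, 9, 17, 18, 2, 3, 6, 13]; box-tests=9; leaf-entries=0; first=miss

== RESULT ==
[0, 4, 9, 17, 18, 2, 3, 6, 13]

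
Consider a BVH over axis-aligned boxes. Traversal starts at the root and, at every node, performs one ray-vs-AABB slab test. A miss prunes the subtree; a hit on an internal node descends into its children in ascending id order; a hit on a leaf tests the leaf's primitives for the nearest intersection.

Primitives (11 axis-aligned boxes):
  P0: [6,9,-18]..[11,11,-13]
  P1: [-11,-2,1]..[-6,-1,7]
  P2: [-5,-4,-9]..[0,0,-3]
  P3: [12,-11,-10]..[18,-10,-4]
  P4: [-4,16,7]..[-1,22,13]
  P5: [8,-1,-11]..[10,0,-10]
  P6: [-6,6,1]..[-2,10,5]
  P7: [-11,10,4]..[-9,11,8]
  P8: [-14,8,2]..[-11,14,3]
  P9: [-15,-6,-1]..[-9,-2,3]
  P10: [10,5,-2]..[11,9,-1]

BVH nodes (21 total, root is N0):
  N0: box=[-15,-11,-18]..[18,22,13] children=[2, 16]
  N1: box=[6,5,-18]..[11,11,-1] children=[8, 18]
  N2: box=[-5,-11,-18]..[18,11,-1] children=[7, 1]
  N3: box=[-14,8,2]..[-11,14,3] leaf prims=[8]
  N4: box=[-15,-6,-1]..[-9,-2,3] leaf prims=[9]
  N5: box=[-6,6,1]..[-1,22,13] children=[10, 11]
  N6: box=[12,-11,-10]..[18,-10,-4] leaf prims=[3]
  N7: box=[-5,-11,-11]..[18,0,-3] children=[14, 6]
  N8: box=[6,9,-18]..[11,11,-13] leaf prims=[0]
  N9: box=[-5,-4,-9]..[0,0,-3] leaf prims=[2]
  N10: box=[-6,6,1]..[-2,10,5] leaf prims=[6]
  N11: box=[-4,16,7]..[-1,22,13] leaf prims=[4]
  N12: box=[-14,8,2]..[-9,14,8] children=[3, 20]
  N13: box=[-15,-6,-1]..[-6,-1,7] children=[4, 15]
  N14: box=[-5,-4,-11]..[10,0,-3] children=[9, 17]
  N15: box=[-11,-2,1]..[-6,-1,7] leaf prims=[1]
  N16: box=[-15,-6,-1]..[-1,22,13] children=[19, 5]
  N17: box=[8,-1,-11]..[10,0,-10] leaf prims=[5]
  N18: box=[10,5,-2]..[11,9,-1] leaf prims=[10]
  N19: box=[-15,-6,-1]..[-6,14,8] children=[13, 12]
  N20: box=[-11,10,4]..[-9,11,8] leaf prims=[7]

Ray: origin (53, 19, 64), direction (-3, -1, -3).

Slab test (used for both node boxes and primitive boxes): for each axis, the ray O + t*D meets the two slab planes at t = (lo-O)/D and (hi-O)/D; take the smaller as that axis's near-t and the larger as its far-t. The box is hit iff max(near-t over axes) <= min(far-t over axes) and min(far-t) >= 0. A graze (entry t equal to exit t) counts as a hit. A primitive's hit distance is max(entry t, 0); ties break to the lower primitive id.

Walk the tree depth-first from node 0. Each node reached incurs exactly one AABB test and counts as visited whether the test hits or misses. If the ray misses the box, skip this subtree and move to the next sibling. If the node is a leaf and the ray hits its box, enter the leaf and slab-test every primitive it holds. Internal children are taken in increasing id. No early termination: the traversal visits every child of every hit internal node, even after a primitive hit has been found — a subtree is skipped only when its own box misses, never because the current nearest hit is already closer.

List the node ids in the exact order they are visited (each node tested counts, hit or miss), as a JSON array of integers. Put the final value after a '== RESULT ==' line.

Trace the traversal:
N0 x:[35/3,68/3] y:[-3,30] z:[17,82/3] -> hit [17,68/3], descend [2, 16]
  N2 x:[35/3,58/3] y:[8,30] z:[65/3,82/3] -> miss, prune
  N16 x:[18,68/3] y:[-3,25] z:[17,65/3] -> hit [18,65/3], descend [5, 19]
    N5 x:[18,59/3] y:[-3,13] z:[17,21] -> miss, prune
    N19 x:[59/3,68/3] y:[5,25] z:[56/3,65/3] -> hit [59/3,65/3], descend [12, 13]
      N12 x:[62/3,67/3] y:[5,11] z:[56/3,62/3] -> miss, prune
      N13 x:[59/3,68/3] y:[20,25] z:[19,65/3] -> hit [20,65/3], descend [4, 15]
        N4 x:[62/3,68/3] y:[21,25] z:[61/3,65/3] -> hit [21,65/3] leaf, test {P9@t=21}
        N15 x:[59/3,64/3] y:[20,21] z:[19,21] -> hit [20,21] leaf, test {P1@t=20}

order=[0, 2, 16, 5, 19, 12, 13, 4, 15]  |boxes|=9  |leaves|=2  hit=P1

== RESULT ==
[0, 2, 16, 5, 19, 12, 13, 4, 15]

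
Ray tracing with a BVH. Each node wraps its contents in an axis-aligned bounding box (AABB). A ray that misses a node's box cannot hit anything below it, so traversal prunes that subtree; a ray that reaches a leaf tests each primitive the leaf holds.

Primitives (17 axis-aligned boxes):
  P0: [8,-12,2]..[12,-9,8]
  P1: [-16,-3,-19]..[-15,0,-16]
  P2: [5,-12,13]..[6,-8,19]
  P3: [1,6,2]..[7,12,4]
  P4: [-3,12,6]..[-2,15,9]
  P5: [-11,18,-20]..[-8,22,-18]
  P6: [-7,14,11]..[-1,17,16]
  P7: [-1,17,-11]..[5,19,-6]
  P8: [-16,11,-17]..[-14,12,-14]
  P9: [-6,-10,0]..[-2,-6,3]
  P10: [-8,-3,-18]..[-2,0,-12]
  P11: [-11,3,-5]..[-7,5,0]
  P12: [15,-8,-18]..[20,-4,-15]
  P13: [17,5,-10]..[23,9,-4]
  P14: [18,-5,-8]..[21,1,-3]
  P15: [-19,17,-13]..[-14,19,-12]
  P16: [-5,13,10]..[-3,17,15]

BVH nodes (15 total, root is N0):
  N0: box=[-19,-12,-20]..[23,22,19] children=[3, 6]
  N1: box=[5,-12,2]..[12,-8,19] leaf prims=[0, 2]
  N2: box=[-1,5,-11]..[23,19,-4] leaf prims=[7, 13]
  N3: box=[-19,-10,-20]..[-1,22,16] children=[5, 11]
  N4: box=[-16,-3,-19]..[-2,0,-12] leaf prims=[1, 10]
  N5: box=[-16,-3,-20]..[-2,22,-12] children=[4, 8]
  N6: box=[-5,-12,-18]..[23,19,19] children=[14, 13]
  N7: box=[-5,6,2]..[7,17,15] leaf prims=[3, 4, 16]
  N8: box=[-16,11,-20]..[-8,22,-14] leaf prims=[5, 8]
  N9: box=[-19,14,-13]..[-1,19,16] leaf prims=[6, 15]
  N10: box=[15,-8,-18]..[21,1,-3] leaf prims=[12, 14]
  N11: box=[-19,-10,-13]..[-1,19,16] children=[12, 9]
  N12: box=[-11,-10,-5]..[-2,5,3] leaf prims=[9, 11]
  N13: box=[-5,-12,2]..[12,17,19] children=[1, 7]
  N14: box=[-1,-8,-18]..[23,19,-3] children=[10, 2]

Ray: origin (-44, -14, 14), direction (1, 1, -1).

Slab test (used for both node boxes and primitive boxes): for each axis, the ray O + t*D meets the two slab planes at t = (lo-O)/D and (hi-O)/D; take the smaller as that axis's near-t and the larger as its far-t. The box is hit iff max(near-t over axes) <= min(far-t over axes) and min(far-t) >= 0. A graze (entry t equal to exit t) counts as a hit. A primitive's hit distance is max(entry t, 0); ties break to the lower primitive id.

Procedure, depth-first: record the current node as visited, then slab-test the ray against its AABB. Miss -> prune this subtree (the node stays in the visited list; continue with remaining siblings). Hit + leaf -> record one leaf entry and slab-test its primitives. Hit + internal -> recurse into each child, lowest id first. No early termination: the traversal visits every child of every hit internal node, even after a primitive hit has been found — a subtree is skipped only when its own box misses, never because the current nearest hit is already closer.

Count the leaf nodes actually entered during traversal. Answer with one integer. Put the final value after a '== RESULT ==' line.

Walk:
N0 x:[25,67] y:[2,36] z:[-5,34] -> hit [25,34], descend [3, 6]
  N3 x:[25,43] y:[4,36] z:[-2,34] -> hit [25,34], descend [5, 11]
    N5 x:[28,42] y:[11,36] z:[26,34] -> hit [28,34], descend [4, 8]
      N4 x:[28,42] y:[11,14] z:[26,33] -> miss, prune
      N8 x:[28,36] y:[25,36] z:[28,34] -> hit [28,34] leaf, test {P5@t=33, P8(miss)}
    N11 x:[25,43] y:[4,33] z:[-2,27] -> hit [25,27], descend [9, 12]
      N9 x:[25,43] y:[28,33] z:[-2,27] -> miss, prune
      N12 x:[33,42] y:[4,19] z:[11,19] -> miss, prune
  N6 x:[39,67] y:[2,33] z:[-5,32] -> miss, prune

order=[0, 3, 5, 4, 8, 11, 9, 12, 6]  |boxes|=9  |leaves|=1  hit=P5

== RESULT ==
1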